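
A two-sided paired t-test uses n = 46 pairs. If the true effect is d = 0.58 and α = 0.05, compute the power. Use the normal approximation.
Power ≈ 0.98

Power calculation (paired t-test, normal approximation):
z_β = d · √n - z_{α/2}
z_β = 0.58 · √46 - 1.960
z_β = 0.58 · 6.782 - 1.960
z_β = 1.974

Power = Φ(z_β) = Φ(1.974) ≈ 0.976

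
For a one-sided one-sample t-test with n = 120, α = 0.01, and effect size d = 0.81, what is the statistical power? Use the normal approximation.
Power ≈ 1.00

Power calculation (one-sample t-test, normal approximation):
z_β = d · √n - z_α
z_β = 0.81 · √120 - 2.326
z_β = 0.81 · 10.954 - 2.326
z_β = 6.547

Power = Φ(z_β) = Φ(6.547) ≈ 1.000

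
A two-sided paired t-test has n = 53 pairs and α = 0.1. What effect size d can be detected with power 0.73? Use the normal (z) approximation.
d ≈ 0.31

Minimum detectable effect (paired t-test, normal approximation):
d = (z_{α/2} + z_β) / √n
d = (1.645 + 0.613) / √53
d = 2.258 / 7.280
d ≈ 0.31

By Cohen's convention (0.2 small / 0.5 medium / 0.8 large): small effect.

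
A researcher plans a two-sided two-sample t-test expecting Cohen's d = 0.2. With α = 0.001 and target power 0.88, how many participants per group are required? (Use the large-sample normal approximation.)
n = 998 per group

Sample size formula (two-sample t-test, normal approximation):
n = 2 · ((z_{α/2} + z_β) / d)²

z_{α/2} = 3.291 (for α = 0.001, two-sided)
z_β = 1.175 (for power = 0.88)
d = 0.2

n = 2 · ((3.291 + 1.175) / 0.2)²
n = 2 · (22.330)²
n ≈ 997.26
Round up to the next whole number: n = 998 per group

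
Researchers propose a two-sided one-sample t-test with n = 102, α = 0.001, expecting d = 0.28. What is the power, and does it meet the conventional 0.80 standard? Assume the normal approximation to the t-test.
Power ≈ 0.32; the study is underpowered (power < 0.80)

Power calculation (one-sample t-test, normal approximation):
z_β = d · √n - z_{α/2}
z_β = 0.28 · √102 - 3.291
z_β = 0.28 · 10.100 - 3.291
z_β = -0.463

Power = Φ(z_β) = Φ(-0.463) ≈ 0.322

Effect size d = 0.28 is small by Cohen's convention (0.2/0.5/0.8).

Threshold: power ≥ 0.80 is conventionally adequate.
Power ≈ 0.32 → the study is underpowered (power < 0.80).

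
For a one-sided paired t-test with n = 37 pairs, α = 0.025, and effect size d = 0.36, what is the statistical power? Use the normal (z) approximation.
Power ≈ 0.59

Power calculation (paired t-test, normal approximation):
z_β = d · √n - z_α
z_β = 0.36 · √37 - 1.960
z_β = 0.36 · 6.083 - 1.960
z_β = 0.230

Power = Φ(z_β) = Φ(0.230) ≈ 0.591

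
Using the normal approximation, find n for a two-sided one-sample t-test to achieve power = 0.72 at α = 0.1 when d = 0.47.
n = 23

Sample size formula (one-sample t-test, normal approximation):
n = ((z_{α/2} + z_β) / d)²

z_{α/2} = 1.645 (for α = 0.1, two-sided)
z_β = 0.583 (for power = 0.72)
d = 0.47

n = ((1.645 + 0.583) / 0.47)²
n = (4.740)²
n ≈ 22.47
Round up to the next whole number: n = 23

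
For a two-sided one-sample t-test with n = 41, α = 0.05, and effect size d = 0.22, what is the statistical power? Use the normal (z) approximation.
Power ≈ 0.29

Power calculation (one-sample t-test, normal approximation):
z_β = d · √n - z_{α/2}
z_β = 0.22 · √41 - 1.960
z_β = 0.22 · 6.403 - 1.960
z_β = -0.551

Power = Φ(z_β) = Φ(-0.551) ≈ 0.291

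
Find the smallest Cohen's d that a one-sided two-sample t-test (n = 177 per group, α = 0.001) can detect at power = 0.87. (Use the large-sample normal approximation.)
d ≈ 0.45

Minimum detectable effect (two-sample t-test, normal approximation):
d = (z_α + z_β) / √(n/2)
d = (3.090 + 1.126) / √(177/2)
d = 4.217 / 9.407
d ≈ 0.45

By Cohen's convention (0.2 small / 0.5 medium / 0.8 large): small effect.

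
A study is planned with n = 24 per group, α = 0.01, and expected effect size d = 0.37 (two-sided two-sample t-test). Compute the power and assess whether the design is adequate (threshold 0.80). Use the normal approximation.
Power ≈ 0.10; the study is underpowered (power < 0.80)

Power calculation (two-sample t-test, normal approximation):
z_β = d · √(n/2) - z_{α/2}
z_β = 0.37 · √(24/2) - 2.576
z_β = 0.37 · 3.464 - 2.576
z_β = -1.294

Power = Φ(z_β) = Φ(-1.294) ≈ 0.098

Effect size d = 0.37 is small by Cohen's convention (0.2/0.5/0.8).

Threshold: power ≥ 0.80 is conventionally adequate.
Power ≈ 0.10 → the study is underpowered (power < 0.80).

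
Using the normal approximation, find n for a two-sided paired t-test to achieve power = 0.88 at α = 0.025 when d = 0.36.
n = 91 pairs

Sample size formula (paired t-test, normal approximation):
n = ((z_{α/2} + z_β) / d)²

z_{α/2} = 2.241 (for α = 0.025, two-sided)
z_β = 1.175 (for power = 0.88)
d = 0.36

n = ((2.241 + 1.175) / 0.36)²
n = (9.489)²
n ≈ 90.04
Round up to the next whole number: n = 91 pairs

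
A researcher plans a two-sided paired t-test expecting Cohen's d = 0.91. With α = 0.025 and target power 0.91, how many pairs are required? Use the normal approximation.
n = 16 pairs

Sample size formula (paired t-test, normal approximation):
n = ((z_{α/2} + z_β) / d)²

z_{α/2} = 2.241 (for α = 0.025, two-sided)
z_β = 1.341 (for power = 0.91)
d = 0.91

n = ((2.241 + 1.341) / 0.91)²
n = (3.936)²
n ≈ 15.49
Round up to the next whole number: n = 16 pairs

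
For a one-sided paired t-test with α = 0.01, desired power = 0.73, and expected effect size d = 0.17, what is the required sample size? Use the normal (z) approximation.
n = 299 pairs

Sample size formula (paired t-test, normal approximation):
n = ((z_α + z_β) / d)²

z_α = 2.326 (for α = 0.01, one-sided)
z_β = 0.613 (for power = 0.73)
d = 0.17

n = ((2.326 + 0.613) / 0.17)²
n = (17.288)²
n ≈ 298.87
Round up to the next whole number: n = 299 pairs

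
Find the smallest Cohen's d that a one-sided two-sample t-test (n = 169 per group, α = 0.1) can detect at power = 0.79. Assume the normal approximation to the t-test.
d ≈ 0.23

Minimum detectable effect (two-sample t-test, normal approximation):
d = (z_α + z_β) / √(n/2)
d = (1.282 + 0.806) / √(169/2)
d = 2.088 / 9.192
d ≈ 0.23

By Cohen's convention (0.2 small / 0.5 medium / 0.8 large): small effect.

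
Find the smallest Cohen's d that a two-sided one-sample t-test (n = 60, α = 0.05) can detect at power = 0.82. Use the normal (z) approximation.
d ≈ 0.37

Minimum detectable effect (one-sample t-test, normal approximation):
d = (z_{α/2} + z_β) / √n
d = (1.960 + 0.915) / √60
d = 2.875 / 7.746
d ≈ 0.37

By Cohen's convention (0.2 small / 0.5 medium / 0.8 large): small effect.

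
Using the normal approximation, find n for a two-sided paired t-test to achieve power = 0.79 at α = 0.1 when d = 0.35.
n = 50 pairs

Sample size formula (paired t-test, normal approximation):
n = ((z_{α/2} + z_β) / d)²

z_{α/2} = 1.645 (for α = 0.1, two-sided)
z_β = 0.806 (for power = 0.79)
d = 0.35

n = ((1.645 + 0.806) / 0.35)²
n = (7.003)²
n ≈ 49.04
Round up to the next whole number: n = 50 pairs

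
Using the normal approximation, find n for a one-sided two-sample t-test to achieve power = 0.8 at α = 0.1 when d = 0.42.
n = 52 per group

Sample size formula (two-sample t-test, normal approximation):
n = 2 · ((z_α + z_β) / d)²

z_α = 1.282 (for α = 0.1, one-sided)
z_β = 0.842 (for power = 0.8)
d = 0.42

n = 2 · ((1.282 + 0.842) / 0.42)²
n = 2 · (5.057)²
n ≈ 51.15
Round up to the next whole number: n = 52 per group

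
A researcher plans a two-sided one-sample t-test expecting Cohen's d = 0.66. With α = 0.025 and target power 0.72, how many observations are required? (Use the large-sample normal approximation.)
n = 19

Sample size formula (one-sample t-test, normal approximation):
n = ((z_{α/2} + z_β) / d)²

z_{α/2} = 2.241 (for α = 0.025, two-sided)
z_β = 0.583 (for power = 0.72)
d = 0.66

n = ((2.241 + 0.583) / 0.66)²
n = (4.279)²
n ≈ 18.31
Round up to the next whole number: n = 19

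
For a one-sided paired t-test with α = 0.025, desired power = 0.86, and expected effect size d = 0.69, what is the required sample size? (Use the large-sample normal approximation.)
n = 20 pairs

Sample size formula (paired t-test, normal approximation):
n = ((z_α + z_β) / d)²

z_α = 1.960 (for α = 0.025, one-sided)
z_β = 1.080 (for power = 0.86)
d = 0.69

n = ((1.960 + 1.080) / 0.69)²
n = (4.406)²
n ≈ 19.41
Round up to the next whole number: n = 20 pairs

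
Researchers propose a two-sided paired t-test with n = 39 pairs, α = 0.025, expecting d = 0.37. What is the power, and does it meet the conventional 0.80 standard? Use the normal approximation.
Power ≈ 0.53; the study is underpowered (power < 0.80)

Power calculation (paired t-test, normal approximation):
z_β = d · √n - z_{α/2}
z_β = 0.37 · √39 - 2.241
z_β = 0.37 · 6.245 - 2.241
z_β = 0.069

Power = Φ(z_β) = Φ(0.069) ≈ 0.528

Effect size d = 0.37 is small by Cohen's convention (0.2/0.5/0.8).

Threshold: power ≥ 0.80 is conventionally adequate.
Power ≈ 0.53 → the study is underpowered (power < 0.80).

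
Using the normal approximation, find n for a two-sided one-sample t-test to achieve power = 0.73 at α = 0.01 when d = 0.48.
n = 45

Sample size formula (one-sample t-test, normal approximation):
n = ((z_{α/2} + z_β) / d)²

z_{α/2} = 2.576 (for α = 0.01, two-sided)
z_β = 0.613 (for power = 0.73)
d = 0.48

n = ((2.576 + 0.613) / 0.48)²
n = (6.644)²
n ≈ 44.14
Round up to the next whole number: n = 45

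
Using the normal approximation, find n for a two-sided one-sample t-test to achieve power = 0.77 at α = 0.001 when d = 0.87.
n = 22

Sample size formula (one-sample t-test, normal approximation):
n = ((z_{α/2} + z_β) / d)²

z_{α/2} = 3.291 (for α = 0.001, two-sided)
z_β = 0.739 (for power = 0.77)
d = 0.87

n = ((3.291 + 0.739) / 0.87)²
n = (4.632)²
n ≈ 21.46
Round up to the next whole number: n = 22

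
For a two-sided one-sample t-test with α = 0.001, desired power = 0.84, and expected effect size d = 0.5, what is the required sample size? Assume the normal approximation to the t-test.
n = 74

Sample size formula (one-sample t-test, normal approximation):
n = ((z_{α/2} + z_β) / d)²

z_{α/2} = 3.291 (for α = 0.001, two-sided)
z_β = 0.994 (for power = 0.84)
d = 0.5

n = ((3.291 + 0.994) / 0.5)²
n = (8.570)²
n ≈ 73.44
Round up to the next whole number: n = 74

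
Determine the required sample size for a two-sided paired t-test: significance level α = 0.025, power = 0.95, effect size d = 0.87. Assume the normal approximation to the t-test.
n = 20 pairs

Sample size formula (paired t-test, normal approximation):
n = ((z_{α/2} + z_β) / d)²

z_{α/2} = 2.241 (for α = 0.025, two-sided)
z_β = 1.645 (for power = 0.95)
d = 0.87

n = ((2.241 + 1.645) / 0.87)²
n = (4.467)²
n ≈ 19.95
Round up to the next whole number: n = 20 pairs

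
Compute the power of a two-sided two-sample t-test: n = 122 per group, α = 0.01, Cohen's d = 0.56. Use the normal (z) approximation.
Power ≈ 0.96

Power calculation (two-sample t-test, normal approximation):
z_β = d · √(n/2) - z_{α/2}
z_β = 0.56 · √(122/2) - 2.576
z_β = 0.56 · 7.810 - 2.576
z_β = 1.798

Power = Φ(z_β) = Φ(1.798) ≈ 0.964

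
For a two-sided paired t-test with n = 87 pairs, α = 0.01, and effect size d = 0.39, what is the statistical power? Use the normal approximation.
Power ≈ 0.86

Power calculation (paired t-test, normal approximation):
z_β = d · √n - z_{α/2}
z_β = 0.39 · √87 - 2.576
z_β = 0.39 · 9.327 - 2.576
z_β = 1.062

Power = Φ(z_β) = Φ(1.062) ≈ 0.856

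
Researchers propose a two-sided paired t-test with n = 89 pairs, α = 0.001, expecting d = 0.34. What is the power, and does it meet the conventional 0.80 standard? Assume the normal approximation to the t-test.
Power ≈ 0.47; the study is underpowered (power < 0.80)

Power calculation (paired t-test, normal approximation):
z_β = d · √n - z_{α/2}
z_β = 0.34 · √89 - 3.291
z_β = 0.34 · 9.434 - 3.291
z_β = -0.083

Power = Φ(z_β) = Φ(-0.083) ≈ 0.467

Effect size d = 0.34 is small by Cohen's convention (0.2/0.5/0.8).

Threshold: power ≥ 0.80 is conventionally adequate.
Power ≈ 0.47 → the study is underpowered (power < 0.80).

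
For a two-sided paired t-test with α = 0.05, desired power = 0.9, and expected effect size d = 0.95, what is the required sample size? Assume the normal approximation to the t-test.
n = 12 pairs

Sample size formula (paired t-test, normal approximation):
n = ((z_{α/2} + z_β) / d)²

z_{α/2} = 1.960 (for α = 0.05, two-sided)
z_β = 1.282 (for power = 0.9)
d = 0.95

n = ((1.960 + 1.282) / 0.95)²
n = (3.413)²
n ≈ 11.65
Round up to the next whole number: n = 12 pairs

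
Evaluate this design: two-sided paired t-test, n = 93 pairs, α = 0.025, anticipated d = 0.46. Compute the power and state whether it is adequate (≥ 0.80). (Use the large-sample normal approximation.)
Power ≈ 0.99; the study is adequately powered (power ≥ 0.80)

Power calculation (paired t-test, normal approximation):
z_β = d · √n - z_{α/2}
z_β = 0.46 · √93 - 2.241
z_β = 0.46 · 9.644 - 2.241
z_β = 2.195

Power = Φ(z_β) = Φ(2.195) ≈ 0.986

Effect size d = 0.46 is small by Cohen's convention (0.2/0.5/0.8).

Threshold: power ≥ 0.80 is conventionally adequate.
Power ≈ 0.99 → the study is adequately powered (power ≥ 0.80).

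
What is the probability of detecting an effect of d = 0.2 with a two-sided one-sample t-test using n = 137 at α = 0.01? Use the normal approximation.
Power ≈ 0.41

Power calculation (one-sample t-test, normal approximation):
z_β = d · √n - z_{α/2}
z_β = 0.2 · √137 - 2.576
z_β = 0.2 · 11.705 - 2.576
z_β = -0.235

Power = Φ(z_β) = Φ(-0.235) ≈ 0.407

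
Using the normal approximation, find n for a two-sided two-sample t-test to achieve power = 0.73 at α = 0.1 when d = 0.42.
n = 58 per group

Sample size formula (two-sample t-test, normal approximation):
n = 2 · ((z_{α/2} + z_β) / d)²

z_{α/2} = 1.645 (for α = 0.1, two-sided)
z_β = 0.613 (for power = 0.73)
d = 0.42

n = 2 · ((1.645 + 0.613) / 0.42)²
n = 2 · (5.376)²
n ≈ 57.80
Round up to the next whole number: n = 58 per group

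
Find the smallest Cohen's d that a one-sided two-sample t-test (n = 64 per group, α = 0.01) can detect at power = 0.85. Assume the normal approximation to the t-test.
d ≈ 0.59

Minimum detectable effect (two-sample t-test, normal approximation):
d = (z_α + z_β) / √(n/2)
d = (2.326 + 1.036) / √(64/2)
d = 3.363 / 5.657
d ≈ 0.59

By Cohen's convention (0.2 small / 0.5 medium / 0.8 large): medium effect.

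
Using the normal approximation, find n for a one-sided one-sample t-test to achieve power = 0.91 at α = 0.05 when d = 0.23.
n = 169

Sample size formula (one-sample t-test, normal approximation):
n = ((z_α + z_β) / d)²

z_α = 1.645 (for α = 0.05, one-sided)
z_β = 1.341 (for power = 0.91)
d = 0.23

n = ((1.645 + 1.341) / 0.23)²
n = (12.983)²
n ≈ 168.56
Round up to the next whole number: n = 169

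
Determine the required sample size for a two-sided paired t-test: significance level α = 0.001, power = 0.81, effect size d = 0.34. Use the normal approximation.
n = 151 pairs

Sample size formula (paired t-test, normal approximation):
n = ((z_{α/2} + z_β) / d)²

z_{α/2} = 3.291 (for α = 0.001, two-sided)
z_β = 0.878 (for power = 0.81)
d = 0.34

n = ((3.291 + 0.878) / 0.34)²
n = (12.262)²
n ≈ 150.36
Round up to the next whole number: n = 151 pairs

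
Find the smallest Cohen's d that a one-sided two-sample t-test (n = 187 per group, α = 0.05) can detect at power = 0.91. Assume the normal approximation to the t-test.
d ≈ 0.31

Minimum detectable effect (two-sample t-test, normal approximation):
d = (z_α + z_β) / √(n/2)
d = (1.645 + 1.341) / √(187/2)
d = 2.986 / 9.670
d ≈ 0.31

By Cohen's convention (0.2 small / 0.5 medium / 0.8 large): small effect.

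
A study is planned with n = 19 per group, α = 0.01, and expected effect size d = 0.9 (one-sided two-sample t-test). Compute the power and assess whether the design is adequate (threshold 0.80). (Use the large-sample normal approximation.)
Power ≈ 0.67; the study is underpowered (power < 0.80)

Power calculation (two-sample t-test, normal approximation):
z_β = d · √(n/2) - z_α
z_β = 0.9 · √(19/2) - 2.326
z_β = 0.9 · 3.082 - 2.326
z_β = 0.448

Power = Φ(z_β) = Φ(0.448) ≈ 0.673

Effect size d = 0.9 is large by Cohen's convention (0.2/0.5/0.8).

Threshold: power ≥ 0.80 is conventionally adequate.
Power ≈ 0.67 → the study is underpowered (power < 0.80).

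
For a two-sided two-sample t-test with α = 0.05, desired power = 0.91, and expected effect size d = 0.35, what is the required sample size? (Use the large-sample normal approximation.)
n = 178 per group

Sample size formula (two-sample t-test, normal approximation):
n = 2 · ((z_{α/2} + z_β) / d)²

z_{α/2} = 1.960 (for α = 0.05, two-sided)
z_β = 1.341 (for power = 0.91)
d = 0.35

n = 2 · ((1.960 + 1.341) / 0.35)²
n = 2 · (9.431)²
n ≈ 177.89
Round up to the next whole number: n = 178 per group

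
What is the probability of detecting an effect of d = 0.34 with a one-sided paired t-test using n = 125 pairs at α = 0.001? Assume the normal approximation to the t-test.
Power ≈ 0.76

Power calculation (paired t-test, normal approximation):
z_β = d · √n - z_α
z_β = 0.34 · √125 - 3.090
z_β = 0.34 · 11.180 - 3.090
z_β = 0.711

Power = Φ(z_β) = Φ(0.711) ≈ 0.761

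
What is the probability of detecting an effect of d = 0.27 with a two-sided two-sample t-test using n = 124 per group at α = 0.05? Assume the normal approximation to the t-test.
Power ≈ 0.57

Power calculation (two-sample t-test, normal approximation):
z_β = d · √(n/2) - z_{α/2}
z_β = 0.27 · √(124/2) - 1.960
z_β = 0.27 · 7.874 - 1.960
z_β = 0.166

Power = Φ(z_β) = Φ(0.166) ≈ 0.566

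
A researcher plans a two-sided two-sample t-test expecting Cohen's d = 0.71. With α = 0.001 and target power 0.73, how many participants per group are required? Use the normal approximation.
n = 61 per group

Sample size formula (two-sample t-test, normal approximation):
n = 2 · ((z_{α/2} + z_β) / d)²

z_{α/2} = 3.291 (for α = 0.001, two-sided)
z_β = 0.613 (for power = 0.73)
d = 0.71

n = 2 · ((3.291 + 0.613) / 0.71)²
n = 2 · (5.499)²
n ≈ 60.48
Round up to the next whole number: n = 61 per group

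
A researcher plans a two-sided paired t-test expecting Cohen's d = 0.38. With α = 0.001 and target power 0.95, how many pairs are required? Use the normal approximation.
n = 169 pairs

Sample size formula (paired t-test, normal approximation):
n = ((z_{α/2} + z_β) / d)²

z_{α/2} = 3.291 (for α = 0.001, two-sided)
z_β = 1.645 (for power = 0.95)
d = 0.38

n = ((3.291 + 1.645) / 0.38)²
n = (12.989)²
n ≈ 168.71
Round up to the next whole number: n = 169 pairs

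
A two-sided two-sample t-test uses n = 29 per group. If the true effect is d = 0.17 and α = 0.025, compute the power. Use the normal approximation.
Power ≈ 0.06

Power calculation (two-sample t-test, normal approximation):
z_β = d · √(n/2) - z_{α/2}
z_β = 0.17 · √(29/2) - 2.241
z_β = 0.17 · 3.808 - 2.241
z_β = -1.594

Power = Φ(z_β) = Φ(-1.594) ≈ 0.055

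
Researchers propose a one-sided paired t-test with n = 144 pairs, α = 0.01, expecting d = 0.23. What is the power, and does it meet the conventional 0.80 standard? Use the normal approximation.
Power ≈ 0.67; the study is underpowered (power < 0.80)

Power calculation (paired t-test, normal approximation):
z_β = d · √n - z_α
z_β = 0.23 · √144 - 2.326
z_β = 0.23 · 12.000 - 2.326
z_β = 0.434

Power = Φ(z_β) = Φ(0.434) ≈ 0.668

Effect size d = 0.23 is small by Cohen's convention (0.2/0.5/0.8).

Threshold: power ≥ 0.80 is conventionally adequate.
Power ≈ 0.67 → the study is underpowered (power < 0.80).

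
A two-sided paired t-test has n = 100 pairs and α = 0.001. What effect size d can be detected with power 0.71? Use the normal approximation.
d ≈ 0.38

Minimum detectable effect (paired t-test, normal approximation):
d = (z_{α/2} + z_β) / √n
d = (3.291 + 0.553) / √100
d = 3.844 / 10.000
d ≈ 0.38

By Cohen's convention (0.2 small / 0.5 medium / 0.8 large): small effect.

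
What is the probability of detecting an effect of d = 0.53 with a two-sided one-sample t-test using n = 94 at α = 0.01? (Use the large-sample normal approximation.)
Power ≈ 0.99

Power calculation (one-sample t-test, normal approximation):
z_β = d · √n - z_{α/2}
z_β = 0.53 · √94 - 2.576
z_β = 0.53 · 9.695 - 2.576
z_β = 2.563

Power = Φ(z_β) = Φ(2.563) ≈ 0.995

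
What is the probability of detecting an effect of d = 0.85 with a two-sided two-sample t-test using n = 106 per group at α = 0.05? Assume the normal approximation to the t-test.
Power ≈ 1.00

Power calculation (two-sample t-test, normal approximation):
z_β = d · √(n/2) - z_{α/2}
z_β = 0.85 · √(106/2) - 1.960
z_β = 0.85 · 7.280 - 1.960
z_β = 4.228

Power = Φ(z_β) = Φ(4.228) ≈ 1.000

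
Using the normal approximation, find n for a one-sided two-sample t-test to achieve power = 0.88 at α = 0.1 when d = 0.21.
n = 274 per group

Sample size formula (two-sample t-test, normal approximation):
n = 2 · ((z_α + z_β) / d)²

z_α = 1.282 (for α = 0.1, one-sided)
z_β = 1.175 (for power = 0.88)
d = 0.21

n = 2 · ((1.282 + 1.175) / 0.21)²
n = 2 · (11.700)²
n ≈ 273.78
Round up to the next whole number: n = 274 per group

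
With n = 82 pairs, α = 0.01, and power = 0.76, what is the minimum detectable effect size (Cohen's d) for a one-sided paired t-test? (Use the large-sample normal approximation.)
d ≈ 0.33

Minimum detectable effect (paired t-test, normal approximation):
d = (z_α + z_β) / √n
d = (2.326 + 0.706) / √82
d = 3.033 / 9.055
d ≈ 0.33

By Cohen's convention (0.2 small / 0.5 medium / 0.8 large): small effect.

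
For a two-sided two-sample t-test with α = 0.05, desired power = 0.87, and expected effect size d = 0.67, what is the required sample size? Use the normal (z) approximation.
n = 43 per group

Sample size formula (two-sample t-test, normal approximation):
n = 2 · ((z_{α/2} + z_β) / d)²

z_{α/2} = 1.960 (for α = 0.05, two-sided)
z_β = 1.126 (for power = 0.87)
d = 0.67

n = 2 · ((1.960 + 1.126) / 0.67)²
n = 2 · (4.606)²
n ≈ 42.43
Round up to the next whole number: n = 43 per group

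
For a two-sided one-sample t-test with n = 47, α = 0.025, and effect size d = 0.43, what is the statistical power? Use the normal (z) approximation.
Power ≈ 0.76

Power calculation (one-sample t-test, normal approximation):
z_β = d · √n - z_{α/2}
z_β = 0.43 · √47 - 2.241
z_β = 0.43 · 6.856 - 2.241
z_β = 0.707

Power = Φ(z_β) = Φ(0.707) ≈ 0.760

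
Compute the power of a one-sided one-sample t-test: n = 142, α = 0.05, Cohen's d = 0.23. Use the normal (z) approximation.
Power ≈ 0.86

Power calculation (one-sample t-test, normal approximation):
z_β = d · √n - z_α
z_β = 0.23 · √142 - 1.645
z_β = 0.23 · 11.916 - 1.645
z_β = 1.096

Power = Φ(z_β) = Φ(1.096) ≈ 0.863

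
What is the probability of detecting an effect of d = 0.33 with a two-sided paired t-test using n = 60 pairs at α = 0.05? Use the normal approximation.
Power ≈ 0.72

Power calculation (paired t-test, normal approximation):
z_β = d · √n - z_{α/2}
z_β = 0.33 · √60 - 1.960
z_β = 0.33 · 7.746 - 1.960
z_β = 0.596

Power = Φ(z_β) = Φ(0.596) ≈ 0.724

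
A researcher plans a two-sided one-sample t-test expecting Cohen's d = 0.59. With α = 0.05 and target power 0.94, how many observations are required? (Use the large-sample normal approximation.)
n = 36

Sample size formula (one-sample t-test, normal approximation):
n = ((z_{α/2} + z_β) / d)²

z_{α/2} = 1.960 (for α = 0.05, two-sided)
z_β = 1.555 (for power = 0.94)
d = 0.59

n = ((1.960 + 1.555) / 0.59)²
n = (5.958)²
n ≈ 35.50
Round up to the next whole number: n = 36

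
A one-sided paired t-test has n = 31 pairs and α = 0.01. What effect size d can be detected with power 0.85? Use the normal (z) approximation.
d ≈ 0.60

Minimum detectable effect (paired t-test, normal approximation):
d = (z_α + z_β) / √n
d = (2.326 + 1.036) / √31
d = 3.363 / 5.568
d ≈ 0.60

By Cohen's convention (0.2 small / 0.5 medium / 0.8 large): medium effect.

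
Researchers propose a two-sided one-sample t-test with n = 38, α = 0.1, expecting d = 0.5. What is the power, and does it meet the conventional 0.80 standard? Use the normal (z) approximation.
Power ≈ 0.92; the study is adequately powered (power ≥ 0.80)

Power calculation (one-sample t-test, normal approximation):
z_β = d · √n - z_{α/2}
z_β = 0.5 · √38 - 1.645
z_β = 0.5 · 6.164 - 1.645
z_β = 1.437

Power = Φ(z_β) = Φ(1.437) ≈ 0.925

Effect size d = 0.5 is medium by Cohen's convention (0.2/0.5/0.8).

Threshold: power ≥ 0.80 is conventionally adequate.
Power ≈ 0.92 → the study is adequately powered (power ≥ 0.80).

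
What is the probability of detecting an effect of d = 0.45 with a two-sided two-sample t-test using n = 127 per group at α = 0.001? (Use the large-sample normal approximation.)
Power ≈ 0.62

Power calculation (two-sample t-test, normal approximation):
z_β = d · √(n/2) - z_{α/2}
z_β = 0.45 · √(127/2) - 3.291
z_β = 0.45 · 7.969 - 3.291
z_β = 0.295

Power = Φ(z_β) = Φ(0.295) ≈ 0.616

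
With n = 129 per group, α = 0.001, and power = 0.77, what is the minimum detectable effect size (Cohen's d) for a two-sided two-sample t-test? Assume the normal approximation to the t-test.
d ≈ 0.50

Minimum detectable effect (two-sample t-test, normal approximation):
d = (z_{α/2} + z_β) / √(n/2)
d = (3.291 + 0.739) / √(129/2)
d = 4.029 / 8.031
d ≈ 0.50

By Cohen's convention (0.2 small / 0.5 medium / 0.8 large): medium effect.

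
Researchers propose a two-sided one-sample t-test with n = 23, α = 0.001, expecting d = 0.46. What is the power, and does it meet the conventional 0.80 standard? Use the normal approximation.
Power ≈ 0.14; the study is underpowered (power < 0.80)

Power calculation (one-sample t-test, normal approximation):
z_β = d · √n - z_{α/2}
z_β = 0.46 · √23 - 3.291
z_β = 0.46 · 4.796 - 3.291
z_β = -1.084

Power = Φ(z_β) = Φ(-1.084) ≈ 0.139

Effect size d = 0.46 is small by Cohen's convention (0.2/0.5/0.8).

Threshold: power ≥ 0.80 is conventionally adequate.
Power ≈ 0.14 → the study is underpowered (power < 0.80).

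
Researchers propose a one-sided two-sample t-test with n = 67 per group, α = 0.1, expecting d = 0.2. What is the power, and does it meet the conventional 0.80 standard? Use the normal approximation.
Power ≈ 0.45; the study is underpowered (power < 0.80)

Power calculation (two-sample t-test, normal approximation):
z_β = d · √(n/2) - z_α
z_β = 0.2 · √(67/2) - 1.282
z_β = 0.2 · 5.788 - 1.282
z_β = -0.124

Power = Φ(z_β) = Φ(-0.124) ≈ 0.451

Effect size d = 0.2 is small by Cohen's convention (0.2/0.5/0.8).

Threshold: power ≥ 0.80 is conventionally adequate.
Power ≈ 0.45 → the study is underpowered (power < 0.80).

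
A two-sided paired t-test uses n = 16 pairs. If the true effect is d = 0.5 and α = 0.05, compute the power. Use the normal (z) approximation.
Power ≈ 0.52

Power calculation (paired t-test, normal approximation):
z_β = d · √n - z_{α/2}
z_β = 0.5 · √16 - 1.960
z_β = 0.5 · 4.000 - 1.960
z_β = 0.040

Power = Φ(z_β) = Φ(0.040) ≈ 0.516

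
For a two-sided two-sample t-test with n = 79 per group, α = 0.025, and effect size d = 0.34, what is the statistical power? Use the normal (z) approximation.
Power ≈ 0.46

Power calculation (two-sample t-test, normal approximation):
z_β = d · √(n/2) - z_{α/2}
z_β = 0.34 · √(79/2) - 2.241
z_β = 0.34 · 6.285 - 2.241
z_β = -0.105

Power = Φ(z_β) = Φ(-0.105) ≈ 0.458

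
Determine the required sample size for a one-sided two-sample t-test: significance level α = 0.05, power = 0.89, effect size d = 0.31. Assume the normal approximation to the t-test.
n = 172 per group

Sample size formula (two-sample t-test, normal approximation):
n = 2 · ((z_α + z_β) / d)²

z_α = 1.645 (for α = 0.05, one-sided)
z_β = 1.227 (for power = 0.89)
d = 0.31

n = 2 · ((1.645 + 1.227) / 0.31)²
n = 2 · (9.265)²
n ≈ 171.68
Round up to the next whole number: n = 172 per group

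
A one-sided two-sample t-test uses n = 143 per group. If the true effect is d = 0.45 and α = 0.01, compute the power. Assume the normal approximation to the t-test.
Power ≈ 0.93

Power calculation (two-sample t-test, normal approximation):
z_β = d · √(n/2) - z_α
z_β = 0.45 · √(143/2) - 2.326
z_β = 0.45 · 8.456 - 2.326
z_β = 1.479

Power = Φ(z_β) = Φ(1.479) ≈ 0.930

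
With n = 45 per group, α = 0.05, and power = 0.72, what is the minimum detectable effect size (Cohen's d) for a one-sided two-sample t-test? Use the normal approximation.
d ≈ 0.47

Minimum detectable effect (two-sample t-test, normal approximation):
d = (z_α + z_β) / √(n/2)
d = (1.645 + 0.583) / √(45/2)
d = 2.228 / 4.743
d ≈ 0.47

By Cohen's convention (0.2 small / 0.5 medium / 0.8 large): small effect.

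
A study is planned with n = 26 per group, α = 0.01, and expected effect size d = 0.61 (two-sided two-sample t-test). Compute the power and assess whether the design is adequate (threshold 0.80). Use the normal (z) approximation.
Power ≈ 0.35; the study is underpowered (power < 0.80)

Power calculation (two-sample t-test, normal approximation):
z_β = d · √(n/2) - z_{α/2}
z_β = 0.61 · √(26/2) - 2.576
z_β = 0.61 · 3.606 - 2.576
z_β = -0.376

Power = Φ(z_β) = Φ(-0.376) ≈ 0.353

Effect size d = 0.61 is medium by Cohen's convention (0.2/0.5/0.8).

Threshold: power ≥ 0.80 is conventionally adequate.
Power ≈ 0.35 → the study is underpowered (power < 0.80).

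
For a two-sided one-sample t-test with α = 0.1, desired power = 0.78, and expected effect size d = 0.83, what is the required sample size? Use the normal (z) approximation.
n = 9

Sample size formula (one-sample t-test, normal approximation):
n = ((z_{α/2} + z_β) / d)²

z_{α/2} = 1.645 (for α = 0.1, two-sided)
z_β = 0.772 (for power = 0.78)
d = 0.83

n = ((1.645 + 0.772) / 0.83)²
n = (2.912)²
n ≈ 8.48
Round up to the next whole number: n = 9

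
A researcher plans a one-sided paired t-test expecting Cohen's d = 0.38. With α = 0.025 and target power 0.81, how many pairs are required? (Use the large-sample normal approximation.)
n = 56 pairs

Sample size formula (paired t-test, normal approximation):
n = ((z_α + z_β) / d)²

z_α = 1.960 (for α = 0.025, one-sided)
z_β = 0.878 (for power = 0.81)
d = 0.38

n = ((1.960 + 0.878) / 0.38)²
n = (7.468)²
n ≈ 55.77
Round up to the next whole number: n = 56 pairs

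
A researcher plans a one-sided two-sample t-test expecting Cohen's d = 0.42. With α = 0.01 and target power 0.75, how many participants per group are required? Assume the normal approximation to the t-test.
n = 103 per group

Sample size formula (two-sample t-test, normal approximation):
n = 2 · ((z_α + z_β) / d)²

z_α = 2.326 (for α = 0.01, one-sided)
z_β = 0.674 (for power = 0.75)
d = 0.42

n = 2 · ((2.326 + 0.674) / 0.42)²
n = 2 · (7.143)²
n ≈ 102.04
Round up to the next whole number: n = 103 per group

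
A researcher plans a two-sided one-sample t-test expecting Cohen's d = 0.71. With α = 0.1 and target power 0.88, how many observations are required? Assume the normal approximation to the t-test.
n = 16

Sample size formula (one-sample t-test, normal approximation):
n = ((z_{α/2} + z_β) / d)²

z_{α/2} = 1.645 (for α = 0.1, two-sided)
z_β = 1.175 (for power = 0.88)
d = 0.71

n = ((1.645 + 1.175) / 0.71)²
n = (3.972)²
n ≈ 15.78
Round up to the next whole number: n = 16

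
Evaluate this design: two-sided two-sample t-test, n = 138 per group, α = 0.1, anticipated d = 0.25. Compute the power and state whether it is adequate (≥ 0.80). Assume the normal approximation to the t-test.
Power ≈ 0.67; the study is underpowered (power < 0.80)

Power calculation (two-sample t-test, normal approximation):
z_β = d · √(n/2) - z_{α/2}
z_β = 0.25 · √(138/2) - 1.645
z_β = 0.25 · 8.307 - 1.645
z_β = 0.432

Power = Φ(z_β) = Φ(0.432) ≈ 0.667

Effect size d = 0.25 is small by Cohen's convention (0.2/0.5/0.8).

Threshold: power ≥ 0.80 is conventionally adequate.
Power ≈ 0.67 → the study is underpowered (power < 0.80).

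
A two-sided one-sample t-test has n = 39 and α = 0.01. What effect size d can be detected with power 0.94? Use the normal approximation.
d ≈ 0.66

Minimum detectable effect (one-sample t-test, normal approximation):
d = (z_{α/2} + z_β) / √n
d = (2.576 + 1.555) / √39
d = 4.131 / 6.245
d ≈ 0.66

By Cohen's convention (0.2 small / 0.5 medium / 0.8 large): medium effect.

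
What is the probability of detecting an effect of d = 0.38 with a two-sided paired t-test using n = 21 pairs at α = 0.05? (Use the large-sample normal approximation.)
Power ≈ 0.41

Power calculation (paired t-test, normal approximation):
z_β = d · √n - z_{α/2}
z_β = 0.38 · √21 - 1.960
z_β = 0.38 · 4.583 - 1.960
z_β = -0.219

Power = Φ(z_β) = Φ(-0.219) ≈ 0.413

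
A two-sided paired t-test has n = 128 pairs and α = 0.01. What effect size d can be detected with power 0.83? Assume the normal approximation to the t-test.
d ≈ 0.31

Minimum detectable effect (paired t-test, normal approximation):
d = (z_{α/2} + z_β) / √n
d = (2.576 + 0.954) / √128
d = 3.530 / 11.314
d ≈ 0.31

By Cohen's convention (0.2 small / 0.5 medium / 0.8 large): small effect.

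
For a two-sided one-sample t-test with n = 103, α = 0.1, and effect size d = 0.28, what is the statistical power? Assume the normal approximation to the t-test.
Power ≈ 0.88

Power calculation (one-sample t-test, normal approximation):
z_β = d · √n - z_{α/2}
z_β = 0.28 · √103 - 1.645
z_β = 0.28 · 10.149 - 1.645
z_β = 1.197

Power = Φ(z_β) = Φ(1.197) ≈ 0.884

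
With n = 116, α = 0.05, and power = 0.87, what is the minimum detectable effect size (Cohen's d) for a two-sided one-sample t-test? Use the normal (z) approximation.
d ≈ 0.29

Minimum detectable effect (one-sample t-test, normal approximation):
d = (z_{α/2} + z_β) / √n
d = (1.960 + 1.126) / √116
d = 3.086 / 10.770
d ≈ 0.29

By Cohen's convention (0.2 small / 0.5 medium / 0.8 large): small effect.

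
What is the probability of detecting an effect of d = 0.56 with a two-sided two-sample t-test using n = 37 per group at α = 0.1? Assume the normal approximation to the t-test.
Power ≈ 0.78

Power calculation (two-sample t-test, normal approximation):
z_β = d · √(n/2) - z_{α/2}
z_β = 0.56 · √(37/2) - 1.645
z_β = 0.56 · 4.301 - 1.645
z_β = 0.764

Power = Φ(z_β) = Φ(0.764) ≈ 0.778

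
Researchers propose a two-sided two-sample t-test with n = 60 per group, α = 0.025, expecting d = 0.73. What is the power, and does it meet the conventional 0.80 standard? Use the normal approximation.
Power ≈ 0.96; the study is adequately powered (power ≥ 0.80)

Power calculation (two-sample t-test, normal approximation):
z_β = d · √(n/2) - z_{α/2}
z_β = 0.73 · √(60/2) - 2.241
z_β = 0.73 · 5.477 - 2.241
z_β = 1.757

Power = Φ(z_β) = Φ(1.757) ≈ 0.961

Effect size d = 0.73 is medium by Cohen's convention (0.2/0.5/0.8).

Threshold: power ≥ 0.80 is conventionally adequate.
Power ≈ 0.96 → the study is adequately powered (power ≥ 0.80).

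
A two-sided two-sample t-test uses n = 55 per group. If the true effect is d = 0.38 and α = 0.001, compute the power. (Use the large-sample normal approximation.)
Power ≈ 0.10

Power calculation (two-sample t-test, normal approximation):
z_β = d · √(n/2) - z_{α/2}
z_β = 0.38 · √(55/2) - 3.291
z_β = 0.38 · 5.244 - 3.291
z_β = -1.298

Power = Φ(z_β) = Φ(-1.298) ≈ 0.097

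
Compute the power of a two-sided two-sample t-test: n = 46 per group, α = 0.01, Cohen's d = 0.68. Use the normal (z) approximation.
Power ≈ 0.75

Power calculation (two-sample t-test, normal approximation):
z_β = d · √(n/2) - z_{α/2}
z_β = 0.68 · √(46/2) - 2.576
z_β = 0.68 · 4.796 - 2.576
z_β = 0.685

Power = Φ(z_β) = Φ(0.685) ≈ 0.753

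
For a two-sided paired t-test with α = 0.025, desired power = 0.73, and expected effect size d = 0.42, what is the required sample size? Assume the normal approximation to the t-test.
n = 47 pairs

Sample size formula (paired t-test, normal approximation):
n = ((z_{α/2} + z_β) / d)²

z_{α/2} = 2.241 (for α = 0.025, two-sided)
z_β = 0.613 (for power = 0.73)
d = 0.42

n = ((2.241 + 0.613) / 0.42)²
n = (6.795)²
n ≈ 46.17
Round up to the next whole number: n = 47 pairs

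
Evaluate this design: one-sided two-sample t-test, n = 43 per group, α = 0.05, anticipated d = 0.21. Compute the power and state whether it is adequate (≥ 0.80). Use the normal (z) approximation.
Power ≈ 0.25; the study is underpowered (power < 0.80)

Power calculation (two-sample t-test, normal approximation):
z_β = d · √(n/2) - z_α
z_β = 0.21 · √(43/2) - 1.645
z_β = 0.21 · 4.637 - 1.645
z_β = -0.671

Power = Φ(z_β) = Φ(-0.671) ≈ 0.251

Effect size d = 0.21 is small by Cohen's convention (0.2/0.5/0.8).

Threshold: power ≥ 0.80 is conventionally adequate.
Power ≈ 0.25 → the study is underpowered (power < 0.80).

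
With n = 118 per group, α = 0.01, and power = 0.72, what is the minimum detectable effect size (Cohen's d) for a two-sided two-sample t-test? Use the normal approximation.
d ≈ 0.41

Minimum detectable effect (two-sample t-test, normal approximation):
d = (z_{α/2} + z_β) / √(n/2)
d = (2.576 + 0.583) / √(118/2)
d = 3.159 / 7.681
d ≈ 0.41

By Cohen's convention (0.2 small / 0.5 medium / 0.8 large): small effect.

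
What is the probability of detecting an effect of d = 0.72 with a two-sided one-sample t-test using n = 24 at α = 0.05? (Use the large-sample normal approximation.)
Power ≈ 0.94

Power calculation (one-sample t-test, normal approximation):
z_β = d · √n - z_{α/2}
z_β = 0.72 · √24 - 1.960
z_β = 0.72 · 4.899 - 1.960
z_β = 1.567

Power = Φ(z_β) = Φ(1.567) ≈ 0.941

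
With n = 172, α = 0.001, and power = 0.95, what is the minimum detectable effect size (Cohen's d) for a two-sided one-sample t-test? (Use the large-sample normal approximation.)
d ≈ 0.38

Minimum detectable effect (one-sample t-test, normal approximation):
d = (z_{α/2} + z_β) / √n
d = (3.291 + 1.645) / √172
d = 4.935 / 13.115
d ≈ 0.38

By Cohen's convention (0.2 small / 0.5 medium / 0.8 large): small effect.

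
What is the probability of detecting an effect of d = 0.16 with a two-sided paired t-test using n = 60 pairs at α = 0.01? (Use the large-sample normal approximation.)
Power ≈ 0.09

Power calculation (paired t-test, normal approximation):
z_β = d · √n - z_{α/2}
z_β = 0.16 · √60 - 2.576
z_β = 0.16 · 7.746 - 2.576
z_β = -1.336

Power = Φ(z_β) = Φ(-1.336) ≈ 0.091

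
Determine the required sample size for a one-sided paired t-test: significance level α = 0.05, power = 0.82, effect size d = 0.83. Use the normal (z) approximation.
n = 10 pairs

Sample size formula (paired t-test, normal approximation):
n = ((z_α + z_β) / d)²

z_α = 1.645 (for α = 0.05, one-sided)
z_β = 0.915 (for power = 0.82)
d = 0.83

n = ((1.645 + 0.915) / 0.83)²
n = (3.084)²
n ≈ 9.51
Round up to the next whole number: n = 10 pairs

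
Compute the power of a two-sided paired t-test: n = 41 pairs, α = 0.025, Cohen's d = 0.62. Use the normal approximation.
Power ≈ 0.96

Power calculation (paired t-test, normal approximation):
z_β = d · √n - z_{α/2}
z_β = 0.62 · √41 - 2.241
z_β = 0.62 · 6.403 - 2.241
z_β = 1.729

Power = Φ(z_β) = Φ(1.729) ≈ 0.958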